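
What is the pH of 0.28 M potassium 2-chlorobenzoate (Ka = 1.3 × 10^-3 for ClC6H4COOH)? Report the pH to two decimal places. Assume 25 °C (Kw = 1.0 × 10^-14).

pH = 8.17

ClC6H4COO- is the conjugate base of the weak acid ClC6H4COOH.
Kb = Kw/Ka = 1.0×10^-14 / 1.3 × 10^-3 = 7.69 × 10^-12
From the ICE table, Kb = [OH-]²/(0.28 − [OH-]) = 7.69 × 10^-12.
Assume [OH-] ≪ 0.28: [OH-] ≈ √(7.69 × 10^-12 × 0.28) = 1.47 × 10^-6 M
Check: 0.00052% ionized — well under 5%, approximation valid.
pOH = −log(1.47 × 10^-6) = 5.83; pH = 14.00 − 5.83 = 8.17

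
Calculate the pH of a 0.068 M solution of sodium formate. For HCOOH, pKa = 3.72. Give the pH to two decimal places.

HCOO- is the conjugate base of the weak acid HCOOH.
Ka = 10^(−3.72) = 1.91 × 10^-4
Kb = Kw/Ka = 1.0×10^-14 / 1.91 × 10^-4 = 5.24 × 10^-11
From the ICE table, Kb = x²/(0.068 − x) = 5.24 × 10^-11.
Since Kb ≪ C₀, x ≈ √(Kb·C₀) = 1.89 × 10^-6 M.
pOH = −log(1.89 × 10^-6) = 5.72; pH = 14.00 − 5.72 = 8.28

pH = 8.28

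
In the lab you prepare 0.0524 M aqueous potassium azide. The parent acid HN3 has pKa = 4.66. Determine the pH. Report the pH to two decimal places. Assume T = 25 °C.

N3- is the conjugate base of the weak acid HN3.
Ka = 10^(−4.66) = 2.19 × 10^-5
Kb = Kw/Ka = 1.0×10^-14 / 2.19 × 10^-5 = 4.57 × 10^-10
Kb = [OH-]²/(0.0524 − [OH-]) = 4.57 × 10^-10
Assume [OH-] ≪ 0.0524: [OH-] ≈ √(4.57 × 10^-10 × 0.0524) = 4.89 × 10^-6 M
([OH-]/C₀ = 0.0093% < 5%, so the approximation holds.)
pOH = 5.31, so pH = 14.00 − pOH = 8.69

pH = 8.69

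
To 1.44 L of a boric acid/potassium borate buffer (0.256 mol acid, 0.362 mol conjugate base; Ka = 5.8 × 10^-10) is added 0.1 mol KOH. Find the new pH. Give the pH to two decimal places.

pH = 9.71

After neutralization: n(B(OH)3) = 0.156 mol, n(B(OH)4-) = 0.462 mol.
pKa = −log(5.8 × 10^-10) = 9.237
pH = pKa + log([A⁻]/[HA]) = 9.237 + log(0.462/0.156) = 9.237 +0.472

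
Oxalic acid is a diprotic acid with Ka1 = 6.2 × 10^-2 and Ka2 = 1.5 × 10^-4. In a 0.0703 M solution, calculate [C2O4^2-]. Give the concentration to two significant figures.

1.5 × 10^-4 M

First ionization gives [H+] ≈ [HC2O4-] = 4.19 × 10^-2 M.
Second step: Ka2 = [H+][C2O4^2-]/[HC2O4-] ≈ [C2O4^2-] (since [H+] ≈ [HC2O4-]).
So [C2O4^2-] ≈ Ka2.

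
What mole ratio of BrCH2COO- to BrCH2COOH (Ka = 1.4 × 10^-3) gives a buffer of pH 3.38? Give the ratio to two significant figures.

ratio = 3.4

pKa = -log(1.4 × 10^-3) = 2.854
pH = pKa + log(r) ⇒ log(r) = 3.38 − 2.854 = +0.526
r = [BrCH2COO-]/[BrCH2COOH] = 10^(+0.526) = 3.36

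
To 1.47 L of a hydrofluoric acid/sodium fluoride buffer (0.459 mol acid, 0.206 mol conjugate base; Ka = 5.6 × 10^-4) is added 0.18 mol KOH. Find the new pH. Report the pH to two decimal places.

After neutralization: n(HF) = 0.279 mol, n(F-) = 0.386 mol.
pKa = −log(5.6 × 10^-4) = 3.252
Henderson–Hasselbalch with mole ratio 0.386/0.279: pH = 3.252 + (+0.141)

pH = 3.39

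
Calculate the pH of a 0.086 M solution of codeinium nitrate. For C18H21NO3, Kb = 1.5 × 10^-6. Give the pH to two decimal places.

C18H22NO3+ is the conjugate acid of the weak base C18H21NO3.
Ka = Kw/Kb = 1.0×10^-14 / 1.5 × 10^-6 = 6.67 × 10^-9
Ka = [H+]²/(0.086 − [H+]) = 6.67 × 10^-9
Assume [H+] ≪ 0.086: [H+] ≈ √(6.67 × 10^-9 × 0.086) = 2.40 × 10^-5 M
([H+]/C₀ = 0.028% < 5%, so the approximation holds.)
pH = −log(2.40 × 10^-5) = 4.62

pH = 4.62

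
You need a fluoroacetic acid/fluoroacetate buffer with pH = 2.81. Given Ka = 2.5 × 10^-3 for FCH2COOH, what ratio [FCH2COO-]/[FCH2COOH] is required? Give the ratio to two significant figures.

pKa = -log(2.5 × 10^-3) = 2.602
pH = pKa + log(r) ⇒ log(r) = 2.81 − 2.602 = +0.208
r = [FCH2COO-]/[FCH2COOH] = 10^(+0.208) = 1.61

ratio = 1.6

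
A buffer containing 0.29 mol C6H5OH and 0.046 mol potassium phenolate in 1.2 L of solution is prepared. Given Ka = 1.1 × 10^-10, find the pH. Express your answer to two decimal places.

pH = 9.16

pKa = −log(1.1 × 10^-10) = 9.959
Henderson–Hasselbalch: pH = pKa + log([C6H5O-]/[C6H5OH]) = 9.959 + log(0.046/0.29)
pH = 9.959 + (-0.800) = 9.16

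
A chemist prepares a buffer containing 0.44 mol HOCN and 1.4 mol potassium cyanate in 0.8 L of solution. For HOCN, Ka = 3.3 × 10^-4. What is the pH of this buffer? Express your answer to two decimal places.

pH = 3.98

pKa = −log(3.3 × 10^-4) = 3.481
Using pH = pKa + log([base]/[acid]) with [base]/[acid] = 1.4/0.44:
pH = 3.481 + (+0.503) = 3.98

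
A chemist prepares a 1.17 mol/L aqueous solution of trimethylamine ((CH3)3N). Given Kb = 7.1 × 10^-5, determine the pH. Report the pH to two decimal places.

pH = 11.96

(CH3)3N + H2O ⇌ (CH3)3NH+ + OH-
From the ICE table, Kb = [OH-]²/(1.17 − [OH-]) = 7.1 × 10^-5.
Assume [OH-] ≪ 1.17: [OH-] ≈ √(7.1 × 10^-5 × 1.17) = 9.11 × 10^-3 M
([OH-]/C₀ = 0.78% < 5%, so the approximation holds.)
pOH = −log(9.11 × 10^-3) = 2.04; pH = 14.00 − 2.04 = 11.96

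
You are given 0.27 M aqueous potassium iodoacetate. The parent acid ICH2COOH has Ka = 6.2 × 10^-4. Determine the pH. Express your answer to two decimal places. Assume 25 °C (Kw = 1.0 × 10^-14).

ICH2COO- is the conjugate base of the weak acid ICH2COOH.
Kb = Kw/Ka = 1.0×10^-14 / 6.2 × 10^-4 = 1.61 × 10^-11
Kb = x²/(0.27 − x) = 1.61 × 10^-11
Neglecting x in the denominator: x = √(1.61 × 10^-11 × 0.27) = 2.08 × 10^-6 M
pOH = 5.68, so pH = 14.00 − pOH = 8.32

pH = 8.32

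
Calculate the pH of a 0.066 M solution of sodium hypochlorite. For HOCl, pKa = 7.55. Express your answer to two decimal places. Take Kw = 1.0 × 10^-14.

pH = 10.18

OCl- is the conjugate base of the weak acid HOCl.
Ka = 10^(−7.55) = 2.82 × 10^-8
Kb = Kw/Ka = 1.0×10^-14 / 2.82 × 10^-8 = 3.55 × 10^-7
Let x = [OH-] at equilibrium. Kb = x²/(0.066 − x).
Neglecting x in the denominator: x = √(3.55 × 10^-7 × 0.066) = 1.53 × 10^-4 M
pOH = 3.82, so pH = 14.00 − pOH = 10.18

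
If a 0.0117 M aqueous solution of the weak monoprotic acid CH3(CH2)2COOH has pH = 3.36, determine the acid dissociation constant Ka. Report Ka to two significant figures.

Ka = 1.7 × 10^-5

[H+] = 10^(-3.36) = 4.37 × 10^-4 M
At equilibrium [HA] = 0.0117 − 4.37 × 10^-4 = 1.13 × 10^-2 M
Ka = [H+][A-]/[HA] = (4.37 × 10^-4)² / 1.13 × 10^-2 = 1.7 × 10^-5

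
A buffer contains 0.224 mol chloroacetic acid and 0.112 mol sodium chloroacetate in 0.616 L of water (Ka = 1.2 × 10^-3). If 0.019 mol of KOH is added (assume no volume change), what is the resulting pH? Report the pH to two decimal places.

After neutralization: n(ClCH2COOH) = 0.205 mol, n(ClCH2COO-) = 0.131 mol.
pKa = −log(1.2 × 10^-3) = 2.921
Henderson–Hasselbalch with mole ratio 0.131/0.205: pH = 2.921 + (-0.194)

pH = 2.73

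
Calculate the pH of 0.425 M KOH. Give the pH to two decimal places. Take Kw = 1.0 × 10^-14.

KOH is a strong base; [OH-] = 0.425 M.
pOH = -log(0.425) = 0.37
pH = 14.00 - 0.37 = 13.63

pH = 13.63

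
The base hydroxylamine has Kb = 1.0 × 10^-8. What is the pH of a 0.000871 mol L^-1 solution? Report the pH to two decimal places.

NH2OH + H2O ⇌ NH3OH+ + OH-
Kb = [OH-]²/(0.000871 − [OH-]) = 1.0 × 10^-8
Neglecting [OH-] in the denominator: [OH-] = √(1.0 × 10^-8 × 0.000871) = 2.95 × 10^-6 M
([OH-]/C₀ = 0.34% < 5%, so the approximation holds.)
pOH = −log(2.95 × 10^-6) = 5.53; pH = 14.00 − 5.53 = 8.47

pH = 8.47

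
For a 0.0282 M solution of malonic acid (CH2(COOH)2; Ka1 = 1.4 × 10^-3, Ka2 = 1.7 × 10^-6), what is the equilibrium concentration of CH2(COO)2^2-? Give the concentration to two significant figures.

First ionization gives [H+] ≈ [CH2(COOH)COO-] = 5.62 × 10^-3 M.
Second step: Ka2 = [H+][CH2(COO)2^2-]/[CH2(COOH)COO-] ≈ [CH2(COO)2^2-] (since [H+] ≈ [CH2(COOH)COO-]).
So [CH2(COO)2^2-] ≈ Ka2.

1.7 × 10^-6 M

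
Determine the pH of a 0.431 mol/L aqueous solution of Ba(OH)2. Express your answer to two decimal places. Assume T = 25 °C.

pH = 13.94

Ba(OH)2 is a strong base (each formula unit releases 2 OH-); [OH-] = 0.862 M.
pOH = -log(0.862) = 0.06
pH = 14.00 - 0.06 = 13.94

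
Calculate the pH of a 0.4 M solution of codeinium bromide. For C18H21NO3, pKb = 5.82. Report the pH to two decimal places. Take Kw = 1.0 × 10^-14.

pH = 4.29

C18H22NO3+ is the conjugate acid of the weak base C18H21NO3.
Kb = 10^(−5.82) = 1.51 × 10^-6
Ka = Kw/Kb = 1.0×10^-14 / 1.51 × 10^-6 = 6.62 × 10^-9
Ka = [H+]²/(0.4 − [H+]) = 6.62 × 10^-9
Assume [H+] ≪ 0.4: [H+] ≈ √(6.62 × 10^-9 × 0.4) = 5.15 × 10^-5 M
pH = −log(5.15 × 10^-5) = 4.29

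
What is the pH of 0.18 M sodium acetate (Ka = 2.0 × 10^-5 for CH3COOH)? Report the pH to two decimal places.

pH = 8.98

CH3COO- is the conjugate base of the weak acid CH3COOH.
Kb = Kw/Ka = 1.0×10^-14 / 2.0 × 10^-5 = 5.00 × 10^-10
Let x = [OH-] at equilibrium. Kb = x²/(0.18 − x).
Assume x ≪ 0.18: x ≈ √(5.00 × 10^-10 × 0.18) = 9.49 × 10^-6 M
(x/C₀ = 0.0053% < 5%, so the approximation holds.)
pOH = 5.02, so pH = 14.00 − pOH = 8.98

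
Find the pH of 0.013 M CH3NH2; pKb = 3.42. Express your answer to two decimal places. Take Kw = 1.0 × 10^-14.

pH = 11.31

CH3NH2 + H2O ⇌ CH3NH3+ + OH-
Kb = 10^(−3.42) = 3.80 × 10^-4
From the ICE table, Kb = x²/(0.013 − x) = 3.80 × 10^-4.
x is not negligible relative to C₀; solve x² + 0.00038·x − 4.94e-06 = 0.
x = (−Kb + √(Kb² + 4·Kb·C₀))/2 = 2.04 × 10^-3 M
pOH = −log(2.04 × 10^-3) = 2.69; pH = 14.00 − 2.69 = 11.31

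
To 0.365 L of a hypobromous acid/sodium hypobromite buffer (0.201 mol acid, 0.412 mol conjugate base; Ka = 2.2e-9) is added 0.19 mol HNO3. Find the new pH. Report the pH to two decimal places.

pH = 8.41

Added H+ converts OBr- to HOBr: HOBr → 0.391 mol, OBr- → 0.222 mol.
pKa = −log(2.2 × 10^-9) = 8.658
Henderson–Hasselbalch with mole ratio 0.222/0.391: pH = 8.658 + (-0.246)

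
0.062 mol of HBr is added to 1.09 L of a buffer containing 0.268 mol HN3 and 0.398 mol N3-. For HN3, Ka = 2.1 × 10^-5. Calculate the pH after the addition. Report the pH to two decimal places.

Added H+ converts N3- to HN3: HN3 → 0.33 mol, N3- → 0.336 mol.
pKa = −log(2.1 × 10^-5) = 4.678
Henderson–Hasselbalch with mole ratio 0.336/0.33: pH = 4.678 + (+0.008)

pH = 4.69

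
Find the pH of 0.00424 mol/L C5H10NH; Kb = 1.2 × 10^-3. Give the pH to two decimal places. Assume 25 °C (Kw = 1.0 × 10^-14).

C5H10NH + H2O ⇌ C5H10NH2+ + OH-
From the ICE table, Kb = [OH-]²/(0.00424 − [OH-]) = 1.2 × 10^-3.
Here C₀/Kb ≈ 3.53, so the small-[OH-] approximation fails. Use the quadratic:
[OH-] = (−Kb + √(Kb² + 4·Kb·C₀))/2 = 1.73 × 10^-3 M
pOH = 2.76, so pH = 14.00 − pOH = 11.24

pH = 11.24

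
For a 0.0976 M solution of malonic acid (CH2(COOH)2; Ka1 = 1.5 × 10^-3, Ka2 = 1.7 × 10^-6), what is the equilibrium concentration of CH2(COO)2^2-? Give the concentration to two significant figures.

First ionization gives [H+] ≈ [CH2(COOH)COO-] = 1.14 × 10^-2 M.
Second step: Ka2 = [H+][CH2(COO)2^2-]/[CH2(COOH)COO-] ≈ [CH2(COO)2^2-] (since [H+] ≈ [CH2(COOH)COO-]).
So [CH2(COO)2^2-] ≈ Ka2.

1.7 × 10^-6 M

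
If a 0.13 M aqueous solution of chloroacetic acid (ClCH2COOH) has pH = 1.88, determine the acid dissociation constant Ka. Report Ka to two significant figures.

[H+] = 10^(-1.88) = 1.32 × 10^-2 M
At equilibrium [HA] = 0.13 − 1.32 × 10^-2 = 1.17 × 10^-1 M
Ka = [H+][A-]/[HA] = (1.32 × 10^-2)² / 1.17 × 10^-1 = 1.5 × 10^-3

Ka = 1.5 × 10^-3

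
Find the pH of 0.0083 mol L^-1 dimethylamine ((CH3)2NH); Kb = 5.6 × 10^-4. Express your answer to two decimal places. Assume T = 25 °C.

(CH3)2NH + H2O ⇌ (CH3)2NH2+ + OH-
From the ICE table, Kb = x²/(0.0083 − x) = 5.6 × 10^-4.
The 5% rule fails; solving x² + Kb·x − Kb·C₀ = 0 exactly:
x = [−0.00056 + √(0.00056² + 1.86e-05)]/2 = 1.89 × 10^-3 M
pOH = −log(1.89 × 10^-3) = 2.72; pH = 14.00 − 2.72 = 11.28

pH = 11.28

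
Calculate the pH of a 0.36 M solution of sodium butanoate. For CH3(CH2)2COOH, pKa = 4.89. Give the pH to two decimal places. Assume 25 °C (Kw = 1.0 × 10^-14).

pH = 9.22

CH3(CH2)2COO- is the conjugate base of the weak acid CH3(CH2)2COOH.
Ka = 10^(−4.89) = 1.29 × 10^-5
Kb = Kw/Ka = 1.0×10^-14 / 1.29 × 10^-5 = 7.75 × 10^-10
Kb = [OH-]²/(0.36 − [OH-]) = 7.75 × 10^-10
Assume [OH-] ≪ 0.36: [OH-] ≈ √(7.75 × 10^-10 × 0.36) = 1.67 × 10^-5 M
pOH = −log(1.67 × 10^-5) = 4.78; pH = 14.00 − 4.78 = 9.22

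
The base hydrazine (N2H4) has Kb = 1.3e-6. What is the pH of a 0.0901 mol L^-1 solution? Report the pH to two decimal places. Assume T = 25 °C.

pH = 10.53

N2H4 + H2O ⇌ N2H5+ + OH-
From the ICE table, Kb = [OH-]²/(0.0901 − [OH-]) = 1.3 × 10^-6.
Since Kb ≪ C₀, [OH-] ≈ √(Kb·C₀) = 3.42 × 10^-4 M.
pOH = −log(3.42 × 10^-4) = 3.47; pH = 14.00 − 3.47 = 10.53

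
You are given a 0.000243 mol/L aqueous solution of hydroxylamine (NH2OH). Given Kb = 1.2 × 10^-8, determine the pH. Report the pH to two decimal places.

NH2OH + H2O ⇌ NH3OH+ + OH-
Kb = [OH-]²/(0.000243 − [OH-]) = 1.2 × 10^-8
Assume [OH-] ≪ 0.000243: [OH-] ≈ √(1.2 × 10^-8 × 0.000243) = 1.71 × 10^-6 M
Check: 0.7% ionized — well under 5%, approximation valid.
pOH = 5.77, so pH = 14.00 − pOH = 8.23

pH = 8.23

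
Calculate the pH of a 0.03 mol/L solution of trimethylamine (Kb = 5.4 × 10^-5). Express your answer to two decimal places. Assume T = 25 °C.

pH = 11.10

(CH3)3N + H2O ⇌ (CH3)3NH+ + OH-
Kb = [OH-]²/(0.03 − [OH-]) = 5.4 × 10^-5
Assume [OH-] ≪ 0.03: [OH-] ≈ √(5.4 × 10^-5 × 0.03) = 1.27 × 10^-3 M
pOH = 2.90, so pH = 14.00 − pOH = 11.10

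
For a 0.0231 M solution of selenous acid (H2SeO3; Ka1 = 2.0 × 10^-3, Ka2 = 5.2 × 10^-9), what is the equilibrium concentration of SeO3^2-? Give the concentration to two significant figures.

5.2 × 10^-9 M

First ionization gives [H+] ≈ [HSeO3-] = 5.87 × 10^-3 M.
Second step: Ka2 = [H+][SeO3^2-]/[HSeO3-] ≈ [SeO3^2-] (since [H+] ≈ [HSeO3-]).
So [SeO3^2-] ≈ Ka2.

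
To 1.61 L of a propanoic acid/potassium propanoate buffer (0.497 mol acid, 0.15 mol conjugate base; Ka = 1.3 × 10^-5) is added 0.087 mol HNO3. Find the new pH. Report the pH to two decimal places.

pH = 3.92

After neutralization: n(CH3CH2COOH) = 0.584 mol, n(CH3CH2COO-) = 0.063 mol.
pKa = −log(1.3 × 10^-5) = 4.886
pH = pKa + log(n_CH3CH2COO-/n_CH3CH2COOH) = 4.886 + log(0.063/0.584) = 4.886 + (-0.967)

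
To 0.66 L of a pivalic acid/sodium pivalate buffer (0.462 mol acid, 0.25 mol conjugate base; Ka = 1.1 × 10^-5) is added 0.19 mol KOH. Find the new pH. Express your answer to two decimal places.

pH = 5.17

After neutralization: n((CH3)3CCOOH) = 0.272 mol, n((CH3)3CCOO-) = 0.44 mol.
pKa = −log(1.1 × 10^-5) = 4.959
pH = pKa + log(n_(CH3)3CCOO-/n_(CH3)3CCOOH) = 4.959 + log(0.44/0.272) = 4.959 + (+0.209)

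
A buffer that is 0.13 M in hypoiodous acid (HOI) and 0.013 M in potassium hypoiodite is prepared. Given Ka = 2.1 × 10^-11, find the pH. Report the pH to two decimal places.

pKa = −log(2.1 × 10^-11) = 10.678
pH = pKa + log([A⁻]/[HA]) = 10.678 + log(0.013/0.13)
pH = 10.678 + (-1.000) = 9.68

pH = 9.68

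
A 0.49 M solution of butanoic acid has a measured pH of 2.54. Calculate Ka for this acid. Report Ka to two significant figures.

[H+] = 10^(-2.54) = 2.88 × 10^-3 M
At equilibrium [HA] = 0.49 − 2.88 × 10^-3 = 4.87 × 10^-1 M
Ka = [H+][A-]/[HA] = (2.88 × 10^-3)² / 4.87 × 10^-1 = 1.7 × 10^-5

Ka = 1.7 × 10^-5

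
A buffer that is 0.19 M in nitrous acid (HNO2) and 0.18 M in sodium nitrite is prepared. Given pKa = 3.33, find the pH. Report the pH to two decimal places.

Henderson–Hasselbalch: pH = pKa + log([NO2-]/[HNO2]) = 3.33 + log(0.18/0.19)
pH = 3.33 + (-0.023) = 3.31

pH = 3.31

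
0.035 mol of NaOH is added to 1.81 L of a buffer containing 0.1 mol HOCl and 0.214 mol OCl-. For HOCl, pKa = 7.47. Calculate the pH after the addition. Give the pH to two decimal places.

pH = 8.05

After neutralization: n(HOCl) = 0.065 mol, n(OCl-) = 0.249 mol.
pH = pKa + log(n_OCl-/n_HOCl) = 7.47 + log(0.249/0.065) = 7.47 + (+0.583)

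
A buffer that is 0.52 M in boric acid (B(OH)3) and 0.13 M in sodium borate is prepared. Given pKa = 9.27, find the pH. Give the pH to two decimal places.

Using pH = pKa + log([base]/[acid]) with [base]/[acid] = 0.13/0.52:
pH = 9.27 + (-0.602) = 8.67

pH = 8.67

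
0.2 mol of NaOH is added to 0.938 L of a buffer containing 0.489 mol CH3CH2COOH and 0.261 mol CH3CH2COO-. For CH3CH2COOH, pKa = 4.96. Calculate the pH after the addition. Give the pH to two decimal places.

OH- converts CH3CH2COOH to CH3CH2COO-: CH3CH2COOH → 0.289 mol, CH3CH2COO- → 0.461 mol.
pH = pKa + log([A⁻]/[HA]) = 4.96 + log(0.461/0.289) = 4.96 +0.203

pH = 5.16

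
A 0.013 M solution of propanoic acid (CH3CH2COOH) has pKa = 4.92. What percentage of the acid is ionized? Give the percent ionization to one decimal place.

3.0%

CH3CH2COOH ⇌ CH3CH2COO- + H+; let x = [H+] at equilibrium.
Ka = 10^(−4.92) = 1.20 × 10^-5
x ≈ √(Ka·C₀) = √(1.20 × 10^-5 × 0.013) = 3.95 × 10^-4 M
Fraction ionized = 3.95 × 10^-4 / 0.013 = 0.0304 → 3.0%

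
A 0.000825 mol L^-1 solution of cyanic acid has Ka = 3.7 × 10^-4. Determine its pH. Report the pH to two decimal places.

HOCN ⇌ OCN- + H+
From the ICE table, Ka = [H+]²/(0.000825 − [H+]) = 3.7 × 10^-4.
Here C₀/Ka ≈ 2.23, so the small-[H+] approximation fails. Use the quadratic:
[H+] = (−Ka + √(Ka² + 4·Ka·C₀))/2 = 3.98 × 10^-4 M
pH = −log(3.98 × 10^-4) = 3.40

pH = 3.40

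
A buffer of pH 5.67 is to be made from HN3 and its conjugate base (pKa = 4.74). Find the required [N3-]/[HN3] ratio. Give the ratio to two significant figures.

ratio = 8.5

pH = pKa + log(r) ⇒ log(r) = 5.67 − 4.74 = +0.93
r = [N3-]/[HN3] = 10^(+0.93) = 8.51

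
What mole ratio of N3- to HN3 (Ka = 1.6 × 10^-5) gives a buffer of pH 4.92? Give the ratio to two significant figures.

ratio = 1.3

pKa = -log(1.6 × 10^-5) = 4.796
pH = pKa + log(r) ⇒ log(r) = 4.92 − 4.796 = +0.124
r = [N3-]/[HN3] = 10^(+0.124) = 1.33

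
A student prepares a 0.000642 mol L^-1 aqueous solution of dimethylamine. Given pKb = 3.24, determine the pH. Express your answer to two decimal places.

(CH3)2NH + H2O ⇌ (CH3)2NH2+ + OH-
Kb = 10^(−3.24) = 5.75 × 10^-4
Kb = x²/(0.000642 − x) = 5.75 × 10^-4
x is not negligible relative to C₀; solve x² + 0.000575·x − 3.69e-07 = 0.
x = (−Kb + √(Kb² + 4·Kb·C₀))/2 = 3.85 × 10^-4 M
pOH = 3.41, so pH = 14.00 − pOH = 10.59

pH = 10.59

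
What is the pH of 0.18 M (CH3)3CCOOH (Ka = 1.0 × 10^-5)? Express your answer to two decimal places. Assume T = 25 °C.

pH = 2.87

(CH3)3CCOOH ⇌ (CH3)3CCOO- + H+
Let x = [H+] at equilibrium. Ka = x²/(0.18 − x).
Neglecting x in the denominator: x = √(1.0 × 10^-5 × 0.18) = 1.34 × 10^-3 M
Check: 0.75% ionized — well under 5%, approximation valid.
pH = −log(1.34 × 10^-3) = 2.87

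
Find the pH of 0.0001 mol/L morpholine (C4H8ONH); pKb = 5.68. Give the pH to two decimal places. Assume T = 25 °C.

pH = 9.13

C4H8ONH + H2O ⇌ C4H8ONH2+ + OH-
Kb = 10^(−5.68) = 2.09 × 10^-6
Kb = x²/(0.0001 − x) = 2.09 × 10^-6
Here C₀/Kb ≈ 47.8, so the small-x approximation fails. Use the quadratic:
x = [−2.09e-06 + √(2.09e-06² + 8.36e-10)]/2 = 1.34 × 10^-5 M
pOH = 4.87, so pH = 14.00 − pOH = 9.13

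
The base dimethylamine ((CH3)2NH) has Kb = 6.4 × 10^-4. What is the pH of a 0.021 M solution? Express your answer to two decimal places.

pH = 11.53

(CH3)2NH + H2O ⇌ (CH3)2NH2+ + OH-
Let x = [OH-] at equilibrium. Kb = x²/(0.021 − x).
Here C₀/Kb ≈ 32.8, so the small-x approximation fails. Use the quadratic:
x = (−Kb + √(Kb² + 4·Kb·C₀))/2 = 3.36 × 10^-3 M
pOH = 2.47, so pH = 14.00 − pOH = 11.53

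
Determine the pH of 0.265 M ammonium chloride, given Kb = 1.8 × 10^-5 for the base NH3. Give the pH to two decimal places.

pH = 4.92

NH4+ is the conjugate acid of the weak base NH3.
Ka = Kw/Kb = 1.0×10^-14 / 1.8 × 10^-5 = 5.56 × 10^-10
From the ICE table, Ka = [H+]²/(0.265 − [H+]) = 5.56 × 10^-10.
Since Ka ≪ C₀, [H+] ≈ √(Ka·C₀) = 1.21 × 10^-5 M.
pH = −log(1.21 × 10^-5) = 4.92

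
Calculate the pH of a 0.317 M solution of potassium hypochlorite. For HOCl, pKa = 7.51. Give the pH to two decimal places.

OCl- is the conjugate base of the weak acid HOCl.
Ka = 10^(−7.51) = 3.09 × 10^-8
Kb = Kw/Ka = 1.0×10^-14 / 3.09 × 10^-8 = 3.24 × 10^-7
Kb = x²/(0.317 − x) = 3.24 × 10^-7
Neglecting x in the denominator: x = √(3.24 × 10^-7 × 0.317) = 3.20 × 10^-4 M
pOH = 3.49, so pH = 14.00 − pOH = 10.51

pH = 10.51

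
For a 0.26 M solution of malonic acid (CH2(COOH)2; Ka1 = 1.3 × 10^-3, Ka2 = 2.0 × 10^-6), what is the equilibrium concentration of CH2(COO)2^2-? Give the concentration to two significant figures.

First ionization gives [H+] ≈ [CH2(COOH)COO-] = 1.77 × 10^-2 M.
Second step: Ka2 = [H+][CH2(COO)2^2-]/[CH2(COOH)COO-] ≈ [CH2(COO)2^2-] (since [H+] ≈ [CH2(COOH)COO-]).
So [CH2(COO)2^2-] ≈ Ka2.

2.0 × 10^-6 M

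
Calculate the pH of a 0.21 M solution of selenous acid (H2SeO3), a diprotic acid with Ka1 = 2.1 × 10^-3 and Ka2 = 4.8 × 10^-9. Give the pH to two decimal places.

pH = 1.70

Since Ka1 ≫ Ka2, the first ionization dominates [H+].
Ka1 = x²/(0.21 − x) = 2.1 × 10^-3
Solving the quadratic: x = (−Ka1 + √(Ka1² + 4·Ka1·C₀))/2 = 2.00 × 10^-2 M
pH = −log(2.00 × 10^-2) = 1.70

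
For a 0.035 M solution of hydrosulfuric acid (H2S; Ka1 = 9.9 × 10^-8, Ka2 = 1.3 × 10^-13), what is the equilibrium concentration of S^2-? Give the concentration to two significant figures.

1.3 × 10^-13 M

First ionization gives [H+] ≈ [HS-] = 5.89 × 10^-5 M.
Second step: Ka2 = [H+][S^2-]/[HS-] ≈ [S^2-] (since [H+] ≈ [HS-]).
So [S^2-] ≈ Ka2.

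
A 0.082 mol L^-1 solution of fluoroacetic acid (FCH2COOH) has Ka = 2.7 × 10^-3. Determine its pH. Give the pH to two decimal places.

FCH2COOH ⇌ FCH2COO- + H+
From the ICE table, Ka = x²/(0.082 − x) = 2.7 × 10^-3.
The 5% rule fails; solving x² + Ka·x − Ka·C₀ = 0 exactly:
x = (−Ka + √(Ka² + 4·Ka·C₀))/2 = 1.36 × 10^-2 M
pH = −log[H+] = −log(1.36 × 10^-2) = 1.87

pH = 1.87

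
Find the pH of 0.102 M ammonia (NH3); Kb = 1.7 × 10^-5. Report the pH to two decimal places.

NH3 + H2O ⇌ NH4+ + OH-
Kb = x²/(0.102 − x) = 1.7 × 10^-5
Neglecting x in the denominator: x = √(1.7 × 10^-5 × 0.102) = 1.32 × 10^-3 M
(x/C₀ = 1.3% < 5%, so the approximation holds.)
pOH = 2.88, so pH = 14.00 − pOH = 11.12

pH = 11.12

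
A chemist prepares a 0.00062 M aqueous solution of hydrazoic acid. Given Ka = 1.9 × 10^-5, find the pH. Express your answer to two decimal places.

pH = 4.00

HN3 ⇌ N3- + H+
Let x = [H+] at equilibrium. Ka = x²/(0.00062 − x).
x is not negligible relative to C₀; solve x² + 1.9e-05·x − 1.18e-08 = 0.
x = (−Ka + √(Ka² + 4·Ka·C₀))/2 = 9.95 × 10^-5 M
pH = −log[H+] = −log(9.95 × 10^-5) = 4.00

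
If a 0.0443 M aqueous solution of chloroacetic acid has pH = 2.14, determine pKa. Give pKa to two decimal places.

pKa = 2.85

[H+] = 10^(-2.14) = 7.24 × 10^-3 M
At equilibrium [HA] = 0.0443 − 7.24 × 10^-3 = 3.71 × 10^-2 M
Ka = [H+][A-]/[HA] = (7.24 × 10^-3)² / 3.71 × 10^-2 = 1.41 × 10^-3
pKa = -log(1.41 × 10^-3) = 2.85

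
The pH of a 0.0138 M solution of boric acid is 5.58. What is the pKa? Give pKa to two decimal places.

pKa = 9.30

[H+] = 10^(-5.58) = 2.63 × 10^-6 M
At equilibrium [HA] = 0.0138 − 2.63 × 10^-6 = 1.38 × 10^-2 M
Ka = [H+][A-]/[HA] = (2.63 × 10^-6)² / 1.38 × 10^-2 = 5.01 × 10^-10
pKa = -log(5.01 × 10^-10) = 9.30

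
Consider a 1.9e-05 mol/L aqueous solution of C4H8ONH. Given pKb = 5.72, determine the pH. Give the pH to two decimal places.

pH = 8.71

C4H8ONH + H2O ⇌ C4H8ONH2+ + OH-
Kb = 10^(−5.72) = 1.91 × 10^-6
Kb = x²/(1.9e-05 − x) = 1.91 × 10^-6
Here C₀/Kb ≈ 9.95, so the small-x approximation fails. Use the quadratic:
x = [−1.91e-06 + √(1.91e-06² + 1.45e-10)]/2 = 5.14 × 10^-6 M
pOH = 5.29, so pH = 14.00 − pOH = 8.71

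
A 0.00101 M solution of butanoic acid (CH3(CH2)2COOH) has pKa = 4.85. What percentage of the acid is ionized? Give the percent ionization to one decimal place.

CH3(CH2)2COOH ⇌ CH3(CH2)2COO- + H+; let x = [H+] at equilibrium.
Ka = 10^(−4.85) = 1.41 × 10^-5
Solve x² + 1.41e-05x − 1.42e-08 = 0 → x = 1.12 × 10^-4 M
Fraction ionized = 1.12 × 10^-4 / 0.00101 = 0.1109 → 11.1%

11.1%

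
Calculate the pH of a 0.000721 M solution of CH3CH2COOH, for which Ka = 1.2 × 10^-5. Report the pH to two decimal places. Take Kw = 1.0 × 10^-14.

CH3CH2COOH ⇌ CH3CH2COO- + H+
Ka = x²/(0.000721 − x) = 1.2 × 10^-5
Here C₀/Ka ≈ 60.1, so the small-x approximation fails. Use the quadratic:
x = (−Ka + √(Ka² + 4·Ka·C₀))/2 = 8.72 × 10^-5 M
pH = −log(8.72 × 10^-5) = 4.06

pH = 4.06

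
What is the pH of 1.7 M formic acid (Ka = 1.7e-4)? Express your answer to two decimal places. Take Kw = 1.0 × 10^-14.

pH = 1.77

HCOOH ⇌ HCOO- + H+
From the ICE table, Ka = [H+]²/(1.7 − [H+]) = 1.7 × 10^-4.
Since Ka ≪ C₀, [H+] ≈ √(Ka·C₀) = 1.70 × 10^-2 M.
pH = −log(1.70 × 10^-2) = 1.77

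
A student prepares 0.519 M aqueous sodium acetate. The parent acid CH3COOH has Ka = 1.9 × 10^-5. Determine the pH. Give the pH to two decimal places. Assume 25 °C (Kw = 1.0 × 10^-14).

CH3COO- is the conjugate base of the weak acid CH3COOH.
Kb = Kw/Ka = 1.0×10^-14 / 1.9 × 10^-5 = 5.26 × 10^-10
Let x = [OH-] at equilibrium. Kb = x²/(0.519 − x).
Neglecting x in the denominator: x = √(5.26 × 10^-10 × 0.519) = 1.65 × 10^-5 M
(x/C₀ = 0.0032% < 5%, so the approximation holds.)
pOH = 4.78, so pH = 14.00 − pOH = 9.22

pH = 9.22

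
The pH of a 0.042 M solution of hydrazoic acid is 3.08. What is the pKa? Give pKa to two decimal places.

pKa = 4.77

[H+] = 10^(-3.08) = 8.32 × 10^-4 M
At equilibrium [HA] = 0.042 − 8.32 × 10^-4 = 4.12 × 10^-2 M
Ka = [H+][A-]/[HA] = (8.32 × 10^-4)² / 4.12 × 10^-2 = 1.68 × 10^-5
pKa = -log(1.68 × 10^-5) = 4.77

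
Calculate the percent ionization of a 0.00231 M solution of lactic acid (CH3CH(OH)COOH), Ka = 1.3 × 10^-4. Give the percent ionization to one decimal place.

21.1%

CH3CH(OH)COOH ⇌ CH3CH(OH)COO- + H+; let x = [H+] at equilibrium.
Solve x² + 0.00013x − 3e-07 = 0 → x = 4.87 × 10^-4 M
% ionization = x/C₀ × 100% = 4.87 × 10^-4/0.00231 × 100% = 21.1%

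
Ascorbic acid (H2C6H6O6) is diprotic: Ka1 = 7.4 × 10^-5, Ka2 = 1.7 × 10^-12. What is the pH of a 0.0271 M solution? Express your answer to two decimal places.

Ka1 ≫ Ka2, so treat the first dissociation as the only significant source of H+.
Ka1 = x²/(0.0271 − x) = 7.4 × 10^-5
Solving the quadratic: x = (−Ka1 + √(Ka1² + 4·Ka1·C₀))/2 = 1.38 × 10^-3 M
pH = −log(1.38 × 10^-3) = 2.86

pH = 2.86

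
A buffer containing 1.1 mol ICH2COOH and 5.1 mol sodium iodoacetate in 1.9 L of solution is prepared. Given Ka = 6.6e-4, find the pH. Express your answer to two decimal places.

pKa = −log(6.6 × 10^-4) = 3.180
pH = pKa + log([A⁻]/[HA]) = 3.180 + log(5.1/1.1)
pH = 3.180 + (+0.666) = 3.85

pH = 3.85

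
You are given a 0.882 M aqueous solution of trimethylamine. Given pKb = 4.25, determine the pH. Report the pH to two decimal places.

(CH3)3N + H2O ⇌ (CH3)3NH+ + OH-
Kb = 10^(−4.25) = 5.62 × 10^-5
From the ICE table, Kb = [OH-]²/(0.882 − [OH-]) = 5.62 × 10^-5.
Assume [OH-] ≪ 0.882: [OH-] ≈ √(5.62 × 10^-5 × 0.882) = 7.04 × 10^-3 M
Check: 0.8% ionized — well under 5%, approximation valid.
pOH = 2.15, so pH = 14.00 − pOH = 11.85

pH = 11.85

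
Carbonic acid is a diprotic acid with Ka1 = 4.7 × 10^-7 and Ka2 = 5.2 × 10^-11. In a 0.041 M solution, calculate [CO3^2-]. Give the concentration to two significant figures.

First ionization gives [H+] ≈ [HCO3-] = 1.39 × 10^-4 M.
Second step: Ka2 = [H+][CO3^2-]/[HCO3-] ≈ [CO3^2-] (since [H+] ≈ [HCO3-]).
So [CO3^2-] ≈ Ka2.

5.2 × 10^-11 M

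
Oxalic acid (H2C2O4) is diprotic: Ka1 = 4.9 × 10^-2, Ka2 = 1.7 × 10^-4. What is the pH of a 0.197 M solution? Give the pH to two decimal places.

Ka1 ≫ Ka2, so treat the first dissociation as the only significant source of H+.
Ka1 = x²/(0.197 − x) = 4.9 × 10^-2
Solving the quadratic: x = (−Ka1 + √(Ka1² + 4·Ka1·C₀))/2 = 7.68 × 10^-2 M
pH = −log(7.68 × 10^-2) = 1.11

pH = 1.11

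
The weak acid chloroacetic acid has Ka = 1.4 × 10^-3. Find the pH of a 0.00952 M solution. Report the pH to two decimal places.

ClCH2COOH ⇌ ClCH2COO- + H+
Ka = [H+]²/(0.00952 − [H+]) = 1.4 × 10^-3
Here C₀/Ka ≈ 6.8, so the small-[H+] approximation fails. Use the quadratic:
[H+] = [−0.0014 + √(0.0014² + 5.33e-05)]/2 = 3.02 × 10^-3 M
pH = −log(3.02 × 10^-3) = 2.52

pH = 2.52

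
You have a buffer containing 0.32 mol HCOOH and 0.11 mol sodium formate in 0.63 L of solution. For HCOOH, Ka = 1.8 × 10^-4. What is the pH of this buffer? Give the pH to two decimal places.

pH = 3.28

pKa = −log(1.8 × 10^-4) = 3.745
Henderson–Hasselbalch: pH = pKa + log([HCOO-]/[HCOOH]) = 3.745 + log(0.11/0.32)
pH = 3.745 + (-0.464) = 3.28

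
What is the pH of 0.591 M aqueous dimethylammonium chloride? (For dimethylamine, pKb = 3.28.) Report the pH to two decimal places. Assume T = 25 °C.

(CH3)2NH2+ is the conjugate acid of the weak base (CH3)2NH.
Kb = 10^(−3.28) = 5.25 × 10^-4
Ka = Kw/Kb = 1.0×10^-14 / 5.25 × 10^-4 = 1.90 × 10^-11
From the ICE table, Ka = x²/(0.591 − x) = 1.90 × 10^-11.
Assume x ≪ 0.591: x ≈ √(1.90 × 10^-11 × 0.591) = 3.35 × 10^-6 M
Check: 0.00057% ionized — well under 5%, approximation valid.
pH = −log[H+] = −log(3.35 × 10^-6) = 5.47

pH = 5.47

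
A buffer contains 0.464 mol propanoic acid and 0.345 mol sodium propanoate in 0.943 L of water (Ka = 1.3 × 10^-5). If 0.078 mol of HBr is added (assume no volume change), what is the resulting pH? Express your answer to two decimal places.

Added H+ converts CH3CH2COO- to CH3CH2COOH: CH3CH2COOH → 0.542 mol, CH3CH2COO- → 0.267 mol.
pKa = −log(1.3 × 10^-5) = 4.886
pH = pKa + log(n_CH3CH2COO-/n_CH3CH2COOH) = 4.886 + log(0.267/0.542) = 4.886 + (-0.307)

pH = 4.58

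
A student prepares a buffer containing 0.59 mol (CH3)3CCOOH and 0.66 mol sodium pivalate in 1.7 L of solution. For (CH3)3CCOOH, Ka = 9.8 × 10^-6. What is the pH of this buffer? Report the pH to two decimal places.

pKa = −log(9.8 × 10^-6) = 5.009
Using pH = pKa + log([base]/[acid]) with [base]/[acid] = 0.66/0.59:
pH = 5.009 + (+0.049) = 5.06

pH = 5.06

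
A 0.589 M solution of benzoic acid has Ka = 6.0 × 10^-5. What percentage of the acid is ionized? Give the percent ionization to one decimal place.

C6H5COOH ⇌ C6H5COO- + H+; let x = [H+] at equilibrium.
x ≈ √(Ka·C₀) = √(6.0 × 10^-5 × 0.589) = 5.94 × 10^-3 M
Fraction ionized = 5.94 × 10^-3 / 0.589 = 0.0101 → 1.0%

1.0%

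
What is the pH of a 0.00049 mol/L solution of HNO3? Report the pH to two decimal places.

pH = 3.31

HNO3 is a strong acid and dissociates completely, so [H+] = 0.00049 M.
pH = -log(0.00049) = 3.31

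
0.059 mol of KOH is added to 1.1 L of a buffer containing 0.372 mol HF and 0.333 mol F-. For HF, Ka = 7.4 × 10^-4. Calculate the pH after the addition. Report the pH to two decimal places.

After neutralization: n(HF) = 0.313 mol, n(F-) = 0.392 mol.
pKa = −log(7.4 × 10^-4) = 3.131
Henderson–Hasselbalch with mole ratio 0.392/0.313: pH = 3.131 + (+0.098)

pH = 3.23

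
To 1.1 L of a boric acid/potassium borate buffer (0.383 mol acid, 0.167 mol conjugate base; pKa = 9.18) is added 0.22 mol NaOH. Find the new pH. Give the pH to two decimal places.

After neutralization: n(B(OH)3) = 0.163 mol, n(B(OH)4-) = 0.387 mol.
pH = pKa + log([A⁻]/[HA]) = 9.18 + log(0.387/0.163) = 9.18 +0.376

pH = 9.56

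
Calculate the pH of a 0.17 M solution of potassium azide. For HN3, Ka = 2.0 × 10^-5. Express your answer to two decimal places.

N3- is the conjugate base of the weak acid HN3.
Kb = Kw/Ka = 1.0×10^-14 / 2.0 × 10^-5 = 5.00 × 10^-10
Kb = [OH-]²/(0.17 − [OH-]) = 5.00 × 10^-10
Neglecting [OH-] in the denominator: [OH-] = √(5.00 × 10^-10 × 0.17) = 9.22 × 10^-6 M
Check: 0.0054% ionized — well under 5%, approximation valid.
pOH = 5.04, so pH = 14.00 − pOH = 8.96

pH = 8.96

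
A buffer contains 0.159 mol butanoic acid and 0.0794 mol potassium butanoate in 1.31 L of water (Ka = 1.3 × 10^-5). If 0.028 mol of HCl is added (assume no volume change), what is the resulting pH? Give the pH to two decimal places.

pH = 4.33

Added H+ converts CH3(CH2)2COO- to CH3(CH2)2COOH: CH3(CH2)2COOH → 0.187 mol, CH3(CH2)2COO- → 0.0514 mol.
pKa = −log(1.3 × 10^-5) = 4.886
pH = pKa + log([A⁻]/[HA]) = 4.886 + log(0.0514/0.187) = 4.886 -0.561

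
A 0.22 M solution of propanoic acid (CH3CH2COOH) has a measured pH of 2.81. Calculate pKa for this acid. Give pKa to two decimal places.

[H+] = 10^(-2.81) = 1.55 × 10^-3 M
At equilibrium [HA] = 0.22 − 1.55 × 10^-3 = 2.18 × 10^-1 M
Ka = [H+][A-]/[HA] = (1.55 × 10^-3)² / 2.18 × 10^-1 = 1.10 × 10^-5
pKa = -log(1.10 × 10^-5) = 4.96

pKa = 4.96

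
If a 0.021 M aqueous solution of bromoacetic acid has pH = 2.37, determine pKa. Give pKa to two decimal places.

pKa = 2.96

[H+] = 10^(-2.37) = 4.27 × 10^-3 M
At equilibrium [HA] = 0.021 − 4.27 × 10^-3 = 1.67 × 10^-2 M
Ka = [H+][A-]/[HA] = (4.27 × 10^-3)² / 1.67 × 10^-2 = 1.09 × 10^-3
pKa = -log(1.09 × 10^-3) = 2.96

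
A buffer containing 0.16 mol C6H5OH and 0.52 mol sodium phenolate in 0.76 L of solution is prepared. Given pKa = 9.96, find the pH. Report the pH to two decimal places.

Using pH = pKa + log([base]/[acid]) with [base]/[acid] = 0.52/0.16:
pH = 9.96 + (+0.512) = 10.47

pH = 10.47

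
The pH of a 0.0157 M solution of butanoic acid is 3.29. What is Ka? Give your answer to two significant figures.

Ka = 1.7 × 10^-5

[H+] = 10^(-3.29) = 5.13 × 10^-4 M
At equilibrium [HA] = 0.0157 − 5.13 × 10^-4 = 1.52 × 10^-2 M
Ka = [H+][A-]/[HA] = (5.13 × 10^-4)² / 1.52 × 10^-2 = 1.7 × 10^-5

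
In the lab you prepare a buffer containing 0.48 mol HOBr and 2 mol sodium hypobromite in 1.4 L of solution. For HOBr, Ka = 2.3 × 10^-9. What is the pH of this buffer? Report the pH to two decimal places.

pH = 9.26

pKa = −log(2.3 × 10^-9) = 8.638
pH = pKa + log([A⁻]/[HA]) = 8.638 + log(2/0.48)
pH = 8.638 + (+0.620) = 9.26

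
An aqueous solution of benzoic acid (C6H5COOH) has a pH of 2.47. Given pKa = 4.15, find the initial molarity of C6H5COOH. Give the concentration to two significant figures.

C₀ = 1.7 × 10^-1 M

[H+] = 10^(-2.47) = 3.39 × 10^-3 M = x
Ka = 10^(−4.15) = 7.08 × 10^-5
Ka = x²/(C₀ − x) ⇒ C₀ = x + x²/Ka
C₀ = 3.39 × 10^-3 + (3.39 × 10^-3)²/(7.08 × 10^-5) = 1.66 × 10^-1 M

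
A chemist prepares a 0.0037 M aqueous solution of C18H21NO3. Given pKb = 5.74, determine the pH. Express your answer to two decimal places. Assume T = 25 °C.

C18H21NO3 + H2O ⇌ C18H22NO3+ + OH-
Kb = 10^(−5.74) = 1.82 × 10^-6
Kb = x²/(0.0037 − x) = 1.82 × 10^-6
Assume x ≪ 0.0037: x ≈ √(1.82 × 10^-6 × 0.0037) = 8.21 × 10^-5 M
pOH = −log(8.21 × 10^-5) = 4.09; pH = 14.00 − 4.09 = 9.91

pH = 9.91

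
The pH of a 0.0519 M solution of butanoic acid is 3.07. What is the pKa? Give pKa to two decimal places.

[H+] = 10^(-3.07) = 8.51 × 10^-4 M
At equilibrium [HA] = 0.0519 − 8.51 × 10^-4 = 5.10 × 10^-2 M
Ka = [H+][A-]/[HA] = (8.51 × 10^-4)² / 5.10 × 10^-2 = 1.42 × 10^-5
pKa = -log(1.42 × 10^-5) = 4.85

pKa = 4.85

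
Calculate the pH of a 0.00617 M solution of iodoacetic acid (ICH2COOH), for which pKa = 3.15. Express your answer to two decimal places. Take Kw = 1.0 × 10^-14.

ICH2COOH ⇌ ICH2COO- + H+
Ka = 10^(−3.15) = 7.08 × 10^-4
From the ICE table, Ka = [H+]²/(0.00617 − [H+]) = 7.08 × 10^-4.
The 5% rule fails; solving [H+]² + Ka·[H+] − Ka·C₀ = 0 exactly:
[H+] = [−0.000708 + √(0.000708² + 1.75e-05)]/2 = 1.77 × 10^-3 M
pH = −log[H+] = −log(1.77 × 10^-3) = 2.75

pH = 2.75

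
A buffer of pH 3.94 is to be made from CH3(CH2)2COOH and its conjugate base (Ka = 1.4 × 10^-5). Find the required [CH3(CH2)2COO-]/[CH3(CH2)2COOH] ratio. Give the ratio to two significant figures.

ratio = 0.12

pKa = -log(1.4 × 10^-5) = 4.854
pH = pKa + log(r) ⇒ log(r) = 3.94 − 4.854 = -0.914
r = [CH3(CH2)2COO-]/[CH3(CH2)2COOH] = 10^(-0.914) = 0.122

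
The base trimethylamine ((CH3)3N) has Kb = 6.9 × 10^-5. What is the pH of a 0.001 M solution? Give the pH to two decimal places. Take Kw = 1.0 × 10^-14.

(CH3)3N + H2O ⇌ (CH3)3NH+ + OH-
Kb = x²/(0.001 − x) = 6.9 × 10^-5
Here C₀/Kb ≈ 14.5, so the small-x approximation fails. Use the quadratic:
x = [−6.9e-05 + √(6.9e-05² + 2.76e-07)]/2 = 2.30 × 10^-4 M
pOH = 3.64, so pH = 14.00 − pOH = 10.36

pH = 10.36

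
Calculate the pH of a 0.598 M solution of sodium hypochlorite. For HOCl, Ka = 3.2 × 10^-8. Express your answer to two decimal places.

OCl- is the conjugate base of the weak acid HOCl.
Kb = Kw/Ka = 1.0×10^-14 / 3.2 × 10^-8 = 3.12 × 10^-7
Kb = [OH-]²/(0.598 − [OH-]) = 3.12 × 10^-7
Neglecting [OH-] in the denominator: [OH-] = √(3.12 × 10^-7 × 0.598) = 4.32 × 10^-4 M
pOH = 3.36, so pH = 14.00 − pOH = 10.64

pH = 10.64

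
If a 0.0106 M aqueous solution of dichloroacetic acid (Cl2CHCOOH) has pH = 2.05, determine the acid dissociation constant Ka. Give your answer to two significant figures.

[H+] = 10^(-2.05) = 8.91 × 10^-3 M
At equilibrium [HA] = 0.0106 − 8.91 × 10^-3 = 1.69 × 10^-3 M
Ka = [H+][A-]/[HA] = (8.91 × 10^-3)² / 1.69 × 10^-3 = 4.7 × 10^-2

Ka = 4.7 × 10^-2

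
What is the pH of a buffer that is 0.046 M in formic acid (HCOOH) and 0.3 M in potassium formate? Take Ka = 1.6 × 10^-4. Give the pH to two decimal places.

pKa = −log(1.6 × 10^-4) = 3.796
pH = pKa + log([A⁻]/[HA]) = 3.796 + log(0.3/0.046)
pH = 3.796 + (+0.814) = 4.61

pH = 4.61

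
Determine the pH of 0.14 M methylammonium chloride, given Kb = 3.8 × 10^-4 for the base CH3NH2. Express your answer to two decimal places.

pH = 5.72

CH3NH3+ is the conjugate acid of the weak base CH3NH2.
Ka = Kw/Kb = 1.0×10^-14 / 3.8 × 10^-4 = 2.63 × 10^-11
From the ICE table, Ka = x²/(0.14 − x) = 2.63 × 10^-11.
Neglecting x in the denominator: x = √(2.63 × 10^-11 × 0.14) = 1.92 × 10^-6 M
pH = −log[H+] = −log(1.92 × 10^-6) = 5.72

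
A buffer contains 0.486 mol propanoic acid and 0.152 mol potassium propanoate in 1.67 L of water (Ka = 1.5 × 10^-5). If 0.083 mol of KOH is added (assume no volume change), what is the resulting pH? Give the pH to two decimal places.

OH- converts CH3CH2COOH to CH3CH2COO-: CH3CH2COOH → 0.403 mol, CH3CH2COO- → 0.235 mol.
pKa = −log(1.5 × 10^-5) = 4.824
pH = pKa + log([A⁻]/[HA]) = 4.824 + log(0.235/0.403) = 4.824 -0.234

pH = 4.59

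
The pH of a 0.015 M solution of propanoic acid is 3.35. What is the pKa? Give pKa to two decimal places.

[H+] = 10^(-3.35) = 4.47 × 10^-4 M
At equilibrium [HA] = 0.015 − 4.47 × 10^-4 = 1.46 × 10^-2 M
Ka = [H+][A-]/[HA] = (4.47 × 10^-4)² / 1.46 × 10^-2 = 1.37 × 10^-5
pKa = -log(1.37 × 10^-5) = 4.86

pKa = 4.86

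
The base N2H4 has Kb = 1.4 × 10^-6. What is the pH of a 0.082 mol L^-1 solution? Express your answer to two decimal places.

pH = 10.53

N2H4 + H2O ⇌ N2H5+ + OH-
Kb = [OH-]²/(0.082 − [OH-]) = 1.4 × 10^-6
Neglecting [OH-] in the denominator: [OH-] = √(1.4 × 10^-6 × 0.082) = 3.39 × 10^-4 M
Check: 0.41% ionized — well under 5%, approximation valid.
pOH = 3.47, so pH = 14.00 − pOH = 10.53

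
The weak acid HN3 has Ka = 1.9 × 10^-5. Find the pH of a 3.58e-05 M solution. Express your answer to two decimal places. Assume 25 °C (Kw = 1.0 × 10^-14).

pH = 4.74

HN3 ⇌ N3- + H+
From the ICE table, Ka = [H+]²/(3.58e-05 − [H+]) = 1.9 × 10^-5.
Here C₀/Ka ≈ 1.88, so the small-[H+] approximation fails. Use the quadratic:
[H+] = (−Ka + √(Ka² + 4·Ka·C₀))/2 = 1.83 × 10^-5 M
pH = −log(1.83 × 10^-5) = 4.74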